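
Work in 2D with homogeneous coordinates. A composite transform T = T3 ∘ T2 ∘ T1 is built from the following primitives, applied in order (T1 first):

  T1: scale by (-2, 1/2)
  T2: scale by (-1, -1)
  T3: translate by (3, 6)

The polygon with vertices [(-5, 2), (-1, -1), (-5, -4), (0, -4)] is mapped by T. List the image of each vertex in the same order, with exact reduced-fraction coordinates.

T1 scale by (-2, 1/2): (-5, 2) → (10, 1); (-1, -1) → (2, -1/2); (-5, -4) → (10, -2); (0, -4) → (0, -2)
T2 scale by (-1, -1): (10, 1) → (-10, -1); (2, -1/2) → (-2, 1/2); (10, -2) → (-10, 2); (0, -2) → (0, 2)
T3 translate by (3, 6): (-10, -1) → (-7, 5); (-2, 1/2) → (1, 13/2); (-10, 2) → (-7, 8); (0, 2) → (3, 8)

image vertices: (-7, 5), (1, 13/2), (-7, 8), (3, 8)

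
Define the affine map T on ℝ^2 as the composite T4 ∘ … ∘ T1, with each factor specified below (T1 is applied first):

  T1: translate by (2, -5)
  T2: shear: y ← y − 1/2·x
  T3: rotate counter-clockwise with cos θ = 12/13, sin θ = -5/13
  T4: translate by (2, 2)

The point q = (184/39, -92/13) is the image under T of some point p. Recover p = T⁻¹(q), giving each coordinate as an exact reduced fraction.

p = (4, 2/3)

T1 = [1 0 2; 0 1 -5; 0 0 1]
T2·T1 = [1 0 2; -1/2 1 -6; 0 0 1]
T3·…·T1 = [19/26 5/13 -6/13; -11/13 12/13 -82/13; 0 0 1]
T4·…·T1 = [19/26 5/13 20/13; -11/13 12/13 -56/13; 0 0 1]
det M = 1; M⁻¹ = [12/13 -5/13 -40/13; 11/13 19/26 24/13; 0 0 1]
M⁻¹ · (184/39, -92/13)ᵀ = (4, 2/3)ᵀ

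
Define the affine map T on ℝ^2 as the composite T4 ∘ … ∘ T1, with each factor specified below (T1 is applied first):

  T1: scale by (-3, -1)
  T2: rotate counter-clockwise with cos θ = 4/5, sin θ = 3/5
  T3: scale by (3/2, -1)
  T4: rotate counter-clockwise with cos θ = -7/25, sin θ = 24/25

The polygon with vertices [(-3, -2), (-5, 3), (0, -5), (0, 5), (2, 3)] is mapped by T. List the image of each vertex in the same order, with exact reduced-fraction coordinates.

T1 scale by (-3, -1): (-3, -2) → (9, 2); (-5, 3) → (15, -3); (0, -5) → (0, 5); (0, 5) → (0, -5); (2, 3) → (-6, -3)
T2 rotate counter-clockwise with cos θ = 4/5, sin θ = 3/5: (9, 2) → (6, 7); (15, -3) → (69/5, 33/5); (0, 5) → (-3, 4); (0, -5) → (3, -4); (-6, -3) → (-3, -6)
T3 scale by (3/2, -1): (6, 7) → (9, -7); (69/5, 33/5) → (207/10, -33/5); (-3, 4) → (-9/2, -4); (3, -4) → (9/2, 4); (-3, -6) → (-9/2, 6)
T4 rotate counter-clockwise with cos θ = -7/25, sin θ = 24/25: (9, -7) → (21/5, 53/5); (207/10, -33/5) → (27/50, 543/25); (-9/2, -4) → (51/10, -16/5); (9/2, 4) → (-51/10, 16/5); (-9/2, 6) → (-9/2, -6)

image vertices: (21/5, 53/5), (27/50, 543/25), (51/10, -16/5), (-51/10, 16/5), (-9/2, -6)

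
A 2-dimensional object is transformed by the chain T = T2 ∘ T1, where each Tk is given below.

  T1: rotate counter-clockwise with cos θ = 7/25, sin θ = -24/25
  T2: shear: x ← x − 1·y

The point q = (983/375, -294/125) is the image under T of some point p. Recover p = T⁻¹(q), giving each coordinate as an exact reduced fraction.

T1 = [7/25 24/25 0; -24/25 7/25 0; 0 0 1]
T2·T1 = [31/25 17/25 0; -24/25 7/25 0; 0 0 1]
det M = 1; M⁻¹ = [7/25 -17/25 0; 24/25 31/25 0; 0 0 1]
M⁻¹ · (983/375, -294/125)ᵀ = (7/3, -2/5)ᵀ

p = (7/3, -2/5)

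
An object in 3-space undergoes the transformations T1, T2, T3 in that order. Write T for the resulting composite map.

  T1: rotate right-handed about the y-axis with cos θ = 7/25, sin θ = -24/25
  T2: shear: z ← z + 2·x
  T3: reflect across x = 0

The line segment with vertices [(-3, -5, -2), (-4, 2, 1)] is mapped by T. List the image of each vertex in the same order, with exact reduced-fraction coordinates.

T1 rotate right-handed about the y-axis with cos θ = 7/25, sin θ = -24/25: (-3, -5, -2) → (27/25, -5, -86/25); (-4, 2, 1) → (-52/25, 2, -89/25)
T2 shear: z ← z + 2·x: (27/25, -5, -86/25) → (27/25, -5, -32/25); (-52/25, 2, -89/25) → (-52/25, 2, -193/25)
T3 reflect across x = 0: (27/25, -5, -32/25) → (-27/25, -5, -32/25); (-52/25, 2, -193/25) → (52/25, 2, -193/25)

image vertices: (-27/25, -5, -32/25), (52/25, 2, -193/25)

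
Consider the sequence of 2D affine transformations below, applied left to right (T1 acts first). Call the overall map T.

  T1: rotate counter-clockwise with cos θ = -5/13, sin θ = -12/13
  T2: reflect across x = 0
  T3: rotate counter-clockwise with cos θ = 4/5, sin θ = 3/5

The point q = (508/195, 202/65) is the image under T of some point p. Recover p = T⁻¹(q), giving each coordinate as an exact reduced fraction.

p = (2/3, -4)

T1 = [-5/13 12/13 0; -12/13 -5/13 0; 0 0 1]
T2·T1 = [5/13 -12/13 0; -12/13 -5/13 0; 0 0 1]
T3·…·T1 = [56/65 -33/65 0; -33/65 -56/65 0; 0 0 1]
det M = -1; M⁻¹ = [56/65 -33/65 0; -33/65 -56/65 0; 0 0 1]
M⁻¹ · (508/195, 202/65)ᵀ = (2/3, -4)ᵀ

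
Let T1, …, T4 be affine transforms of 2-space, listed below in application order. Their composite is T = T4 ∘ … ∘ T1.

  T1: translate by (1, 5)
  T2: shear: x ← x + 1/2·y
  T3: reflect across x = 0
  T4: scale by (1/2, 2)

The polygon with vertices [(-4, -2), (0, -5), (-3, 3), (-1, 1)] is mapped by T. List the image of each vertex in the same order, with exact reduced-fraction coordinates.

T1 translate by (1, 5): (-4, -2) → (-3, 3); (0, -5) → (1, 0); (-3, 3) → (-2, 8); (-1, 1) → (0, 6)
T2 shear: x ← x + 1/2·y: (-3, 3) → (-3/2, 3); (1, 0) → (1, 0); (-2, 8) → (2, 8); (0, 6) → (3, 6)
T3 reflect across x = 0: (-3/2, 3) → (3/2, 3); (1, 0) → (-1, 0); (2, 8) → (-2, 8); (3, 6) → (-3, 6)
T4 scale by (1/2, 2): (3/2, 3) → (3/4, 6); (-1, 0) → (-1/2, 0); (-2, 8) → (-1, 16); (-3, 6) → (-3/2, 12)

image vertices: (3/4, 6), (-1/2, 0), (-1, 16), (-3/2, 12)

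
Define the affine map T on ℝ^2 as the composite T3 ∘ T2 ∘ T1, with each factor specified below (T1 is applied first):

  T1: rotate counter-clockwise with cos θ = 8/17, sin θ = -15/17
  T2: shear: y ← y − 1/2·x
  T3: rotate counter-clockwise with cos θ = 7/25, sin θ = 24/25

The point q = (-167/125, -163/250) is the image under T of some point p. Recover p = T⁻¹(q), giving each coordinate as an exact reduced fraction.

T1 = [8/17 15/17 0; -15/17 8/17 0; 0 0 1]
T2·T1 = [8/17 15/17 0; -19/17 1/34 0; 0 0 1]
T3·…·T1 = [512/425 93/425 0; 59/425 727/850 0; 0 0 1]
det M = 1; M⁻¹ = [727/850 -93/425 0; -59/425 512/425 0; 0 0 1]
M⁻¹ · (-167/125, -163/250)ᵀ = (-1, -3/5)ᵀ

p = (-1, -3/5)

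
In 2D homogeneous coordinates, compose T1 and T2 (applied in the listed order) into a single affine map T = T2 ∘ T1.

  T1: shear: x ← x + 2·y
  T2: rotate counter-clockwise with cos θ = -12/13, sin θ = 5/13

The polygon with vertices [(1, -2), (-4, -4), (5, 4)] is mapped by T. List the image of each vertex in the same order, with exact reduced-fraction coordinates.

image vertices: (46/13, 9/13), (164/13, -12/13), (-176/13, 17/13)

T1 shear: x ← x + 2·y: (1, -2) → (-3, -2); (-4, -4) → (-12, -4); (5, 4) → (13, 4)
T2 rotate counter-clockwise with cos θ = -12/13, sin θ = 5/13: (-3, -2) → (46/13, 9/13); (-12, -4) → (164/13, -12/13); (13, 4) → (-176/13, 17/13)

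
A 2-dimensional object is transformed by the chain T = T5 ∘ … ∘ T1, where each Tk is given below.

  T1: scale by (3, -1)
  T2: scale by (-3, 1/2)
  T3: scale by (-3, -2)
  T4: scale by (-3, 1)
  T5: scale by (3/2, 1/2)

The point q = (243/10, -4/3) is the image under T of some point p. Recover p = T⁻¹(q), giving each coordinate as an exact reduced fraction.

p = (-1/5, -8/3)

T1 = [3 0 0; 0 -1 0; 0 0 1]
T2·T1 = [-9 0 0; 0 -1/2 0; 0 0 1]
T3·…·T1 = [27 0 0; 0 1 0; 0 0 1]
T4·…·T1 = [-81 0 0; 0 1 0; 0 0 1]
T5·…·T1 = [-243/2 0 0; 0 1/2 0; 0 0 1]
det M = -243/4; M⁻¹ = [-2/243 0 0; 0 2 0; 0 0 1]
M⁻¹ · (243/10, -4/3)ᵀ = (-1/5, -8/3)ᵀ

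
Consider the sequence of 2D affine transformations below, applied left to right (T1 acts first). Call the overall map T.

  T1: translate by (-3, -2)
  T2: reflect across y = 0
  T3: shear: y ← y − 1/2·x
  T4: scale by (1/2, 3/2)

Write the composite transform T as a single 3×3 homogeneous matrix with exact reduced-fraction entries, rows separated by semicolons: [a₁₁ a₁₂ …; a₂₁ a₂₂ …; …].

T1 = [1 0 -3; 0 1 -2; 0 0 1]
T2·T1 = [1 0 -3; 0 -1 2; 0 0 1]
T3·…·T1 = [1 0 -3; -1/2 -1 7/2; 0 0 1]
T4·…·T1 = [1/2 0 -3/2; -3/4 -3/2 21/4; 0 0 1]

T = [1/2 0 -3/2; -3/4 -3/2 21/4; 0 0 1]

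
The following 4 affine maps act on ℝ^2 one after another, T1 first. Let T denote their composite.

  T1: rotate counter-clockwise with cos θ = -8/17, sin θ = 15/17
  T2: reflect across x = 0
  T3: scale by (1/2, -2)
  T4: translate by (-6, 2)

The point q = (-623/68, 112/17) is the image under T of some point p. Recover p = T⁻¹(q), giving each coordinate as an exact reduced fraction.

T1 = [-8/17 -15/17 0; 15/17 -8/17 0; 0 0 1]
T2·T1 = [8/17 15/17 0; 15/17 -8/17 0; 0 0 1]
T3·…·T1 = [4/17 15/34 0; -30/17 16/17 0; 0 0 1]
T4·…·T1 = [4/17 15/34 -6; -30/17 16/17 2; 0 0 1]
det M = 1; M⁻¹ = [16/17 -15/34 111/17; 30/17 4/17 172/17; 0 0 1]
M⁻¹ · (-623/68, 112/17)ᵀ = (-5, -9/2)ᵀ

p = (-5, -9/2)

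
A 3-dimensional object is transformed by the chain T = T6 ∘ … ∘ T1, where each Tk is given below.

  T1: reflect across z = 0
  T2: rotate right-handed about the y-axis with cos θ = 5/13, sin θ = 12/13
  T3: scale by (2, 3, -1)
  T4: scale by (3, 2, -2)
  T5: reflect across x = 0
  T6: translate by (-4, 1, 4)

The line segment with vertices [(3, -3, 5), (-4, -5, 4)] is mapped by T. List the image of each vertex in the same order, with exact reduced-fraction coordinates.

T1 reflect across z = 0: (3, -3, 5) → (3, -3, -5); (-4, -5, 4) → (-4, -5, -4)
T2 rotate right-handed about the y-axis with cos θ = 5/13, sin θ = 12/13: (3, -3, -5) → (-45/13, -3, -61/13); (-4, -5, -4) → (-68/13, -5, 28/13)
T3 scale by (2, 3, -1): (-45/13, -3, -61/13) → (-90/13, -9, 61/13); (-68/13, -5, 28/13) → (-136/13, -15, -28/13)
T4 scale by (3, 2, -2): (-90/13, -9, 61/13) → (-270/13, -18, -122/13); (-136/13, -15, -28/13) → (-408/13, -30, 56/13)
T5 reflect across x = 0: (-270/13, -18, -122/13) → (270/13, -18, -122/13); (-408/13, -30, 56/13) → (408/13, -30, 56/13)
T6 translate by (-4, 1, 4): (270/13, -18, -122/13) → (218/13, -17, -70/13); (408/13, -30, 56/13) → (356/13, -29, 108/13)

image vertices: (218/13, -17, -70/13), (356/13, -29, 108/13)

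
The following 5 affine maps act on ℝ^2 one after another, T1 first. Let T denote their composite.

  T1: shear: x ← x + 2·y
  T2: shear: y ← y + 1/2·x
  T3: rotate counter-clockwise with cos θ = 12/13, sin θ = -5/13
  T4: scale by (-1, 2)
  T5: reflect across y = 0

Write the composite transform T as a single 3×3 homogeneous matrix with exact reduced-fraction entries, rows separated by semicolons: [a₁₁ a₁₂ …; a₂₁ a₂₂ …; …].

T = [-29/26 -34/13 0; -2/13 -28/13 0; 0 0 1]

T1 = [1 2 0; 0 1 0; 0 0 1]
T2·T1 = [1 2 0; 1/2 2 0; 0 0 1]
T3·…·T1 = [29/26 34/13 0; 1/13 14/13 0; 0 0 1]
T4·…·T1 = [-29/26 -34/13 0; 2/13 28/13 0; 0 0 1]
T5·…·T1 = [-29/26 -34/13 0; -2/13 -28/13 0; 0 0 1]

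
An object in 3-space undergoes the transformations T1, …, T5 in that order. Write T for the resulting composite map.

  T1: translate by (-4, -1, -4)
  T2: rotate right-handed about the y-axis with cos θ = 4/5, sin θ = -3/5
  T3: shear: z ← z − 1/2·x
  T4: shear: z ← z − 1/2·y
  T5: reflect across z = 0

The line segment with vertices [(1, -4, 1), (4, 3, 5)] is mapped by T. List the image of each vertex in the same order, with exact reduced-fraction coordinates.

T1 translate by (-4, -1, -4): (1, -4, 1) → (-3, -5, -3); (4, 3, 5) → (0, 2, 1)
T2 rotate right-handed about the y-axis with cos θ = 4/5, sin θ = -3/5: (-3, -5, -3) → (-3/5, -5, -21/5); (0, 2, 1) → (-3/5, 2, 4/5)
T3 shear: z ← z − 1/2·x: (-3/5, -5, -21/5) → (-3/5, -5, -39/10); (-3/5, 2, 4/5) → (-3/5, 2, 11/10)
T4 shear: z ← z − 1/2·y: (-3/5, -5, -39/10) → (-3/5, -5, -7/5); (-3/5, 2, 11/10) → (-3/5, 2, 1/10)
T5 reflect across z = 0: (-3/5, -5, -7/5) → (-3/5, -5, 7/5); (-3/5, 2, 1/10) → (-3/5, 2, -1/10)

image vertices: (-3/5, -5, 7/5), (-3/5, 2, -1/10)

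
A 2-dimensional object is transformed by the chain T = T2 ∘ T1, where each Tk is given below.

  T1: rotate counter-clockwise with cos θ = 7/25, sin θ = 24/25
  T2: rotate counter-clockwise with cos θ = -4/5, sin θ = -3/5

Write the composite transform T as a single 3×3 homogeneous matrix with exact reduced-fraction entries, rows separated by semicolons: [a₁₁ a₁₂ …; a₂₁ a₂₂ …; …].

T = [44/125 117/125 0; -117/125 44/125 0; 0 0 1]

T1 = [7/25 -24/25 0; 24/25 7/25 0; 0 0 1]
T2·T1 = [44/125 117/125 0; -117/125 44/125 0; 0 0 1]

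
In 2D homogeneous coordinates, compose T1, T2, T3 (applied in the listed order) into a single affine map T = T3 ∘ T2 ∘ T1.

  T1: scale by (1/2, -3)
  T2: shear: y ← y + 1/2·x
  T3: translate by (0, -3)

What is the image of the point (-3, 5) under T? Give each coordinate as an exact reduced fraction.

T(p) = (-3/2, -75/4)

T1 scale by (1/2, -3): (-3, 5) → (-3/2, -15)
T2 shear: y ← y + 1/2·x: (-3/2, -15) → (-3/2, -63/4)
T3 translate by (0, -3): (-3/2, -63/4) → (-3/2, -75/4)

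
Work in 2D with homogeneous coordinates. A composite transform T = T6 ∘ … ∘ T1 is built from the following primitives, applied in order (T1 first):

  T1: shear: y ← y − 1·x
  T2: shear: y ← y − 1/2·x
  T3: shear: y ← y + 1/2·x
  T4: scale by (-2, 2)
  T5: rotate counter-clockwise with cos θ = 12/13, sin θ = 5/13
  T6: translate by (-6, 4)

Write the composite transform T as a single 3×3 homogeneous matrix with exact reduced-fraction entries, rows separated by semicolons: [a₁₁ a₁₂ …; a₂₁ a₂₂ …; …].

T = [-14/13 -10/13 -6; -34/13 24/13 4; 0 0 1]

T1 = [1 0 0; -1 1 0; 0 0 1]
T2·T1 = [1 0 0; -3/2 1 0; 0 0 1]
T3·…·T1 = [1 0 0; -1 1 0; 0 0 1]
T4·…·T1 = [-2 0 0; -2 2 0; 0 0 1]
T5·…·T1 = [-14/13 -10/13 0; -34/13 24/13 0; 0 0 1]
T6·…·T1 = [-14/13 -10/13 -6; -34/13 24/13 4; 0 0 1]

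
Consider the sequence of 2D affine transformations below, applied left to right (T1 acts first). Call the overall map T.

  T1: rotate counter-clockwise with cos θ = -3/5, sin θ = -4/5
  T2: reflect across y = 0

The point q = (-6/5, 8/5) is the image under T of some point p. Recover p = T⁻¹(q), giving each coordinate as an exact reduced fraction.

T1 = [-3/5 4/5 0; -4/5 -3/5 0; 0 0 1]
T2·T1 = [-3/5 4/5 0; 4/5 3/5 0; 0 0 1]
det M = -1; M⁻¹ = [-3/5 4/5 0; 4/5 3/5 0; 0 0 1]
M⁻¹ · (-6/5, 8/5)ᵀ = (2, 0)ᵀ

p = (2, 0)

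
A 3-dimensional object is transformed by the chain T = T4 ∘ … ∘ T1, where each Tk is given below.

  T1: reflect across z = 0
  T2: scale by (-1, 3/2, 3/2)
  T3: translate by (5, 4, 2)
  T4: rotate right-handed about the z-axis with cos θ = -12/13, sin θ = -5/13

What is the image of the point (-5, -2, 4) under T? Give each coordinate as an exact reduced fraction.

T(p) = (-115/13, -62/13, -4)

T1 reflect across z = 0: (-5, -2, 4) → (-5, -2, -4)
T2 scale by (-1, 3/2, 3/2): (-5, -2, -4) → (5, -3, -6)
T3 translate by (5, 4, 2): (5, -3, -6) → (10, 1, -4)
T4 rotate right-handed about the z-axis with cos θ = -12/13, sin θ = -5/13: (10, 1, -4) → (-115/13, -62/13, -4)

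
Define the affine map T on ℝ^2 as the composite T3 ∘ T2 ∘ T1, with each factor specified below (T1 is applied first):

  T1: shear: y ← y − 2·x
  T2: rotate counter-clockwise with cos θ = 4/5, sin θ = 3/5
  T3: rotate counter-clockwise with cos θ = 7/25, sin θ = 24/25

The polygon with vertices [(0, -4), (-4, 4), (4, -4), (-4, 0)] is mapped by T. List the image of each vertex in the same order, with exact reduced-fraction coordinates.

image vertices: (468/125, 176/125), (-1228/125, -996/125), (1228/125, 996/125), (-152/25, -164/25)

T1 shear: y ← y − 2·x: (0, -4) → (0, -4); (-4, 4) → (-4, 12); (4, -4) → (4, -12); (-4, 0) → (-4, 8)
T2 rotate counter-clockwise with cos θ = 4/5, sin θ = 3/5: (0, -4) → (12/5, -16/5); (-4, 12) → (-52/5, 36/5); (4, -12) → (52/5, -36/5); (-4, 8) → (-8, 4)
T3 rotate counter-clockwise with cos θ = 7/25, sin θ = 24/25: (12/5, -16/5) → (468/125, 176/125); (-52/5, 36/5) → (-1228/125, -996/125); (52/5, -36/5) → (1228/125, 996/125); (-8, 4) → (-152/25, -164/25)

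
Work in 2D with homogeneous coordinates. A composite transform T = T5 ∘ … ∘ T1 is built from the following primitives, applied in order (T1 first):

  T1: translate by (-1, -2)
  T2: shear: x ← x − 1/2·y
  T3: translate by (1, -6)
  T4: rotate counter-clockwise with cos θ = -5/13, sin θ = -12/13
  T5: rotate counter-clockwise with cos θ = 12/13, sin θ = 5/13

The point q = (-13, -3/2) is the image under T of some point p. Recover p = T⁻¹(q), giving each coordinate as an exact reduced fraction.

T1 = [1 0 -1; 0 1 -2; 0 0 1]
T2·T1 = [1 -1/2 0; 0 1 -2; 0 0 1]
T3·…·T1 = [1 -1/2 1; 0 1 -8; 0 0 1]
T4·…·T1 = [-5/13 29/26 -101/13; -12/13 1/13 28/13; 0 0 1]
T5·…·T1 = [0 1 -8; -1 1/2 -1; 0 0 1]
det M = 1; M⁻¹ = [1/2 -1 3; 1 0 8; 0 0 1]
M⁻¹ · (-13, -3/2)ᵀ = (-2, -5)ᵀ

p = (-2, -5)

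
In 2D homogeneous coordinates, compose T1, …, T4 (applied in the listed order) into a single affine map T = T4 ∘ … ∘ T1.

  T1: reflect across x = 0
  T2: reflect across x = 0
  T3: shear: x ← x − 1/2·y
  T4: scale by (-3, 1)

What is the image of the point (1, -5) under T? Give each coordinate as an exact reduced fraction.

T1 reflect across x = 0: (1, -5) → (-1, -5)
T2 reflect across x = 0: (-1, -5) → (1, -5)
T3 shear: x ← x − 1/2·y: (1, -5) → (7/2, -5)
T4 scale by (-3, 1): (7/2, -5) → (-21/2, -5)

T(p) = (-21/2, -5)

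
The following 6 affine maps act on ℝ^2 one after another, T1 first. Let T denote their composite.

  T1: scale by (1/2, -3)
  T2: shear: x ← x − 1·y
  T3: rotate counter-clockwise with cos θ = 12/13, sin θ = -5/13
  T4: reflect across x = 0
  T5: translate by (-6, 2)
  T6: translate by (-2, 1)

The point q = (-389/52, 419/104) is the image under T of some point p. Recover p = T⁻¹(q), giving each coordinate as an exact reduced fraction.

p = (-1/4, -1/4)

T1 = [1/2 0 0; 0 -3 0; 0 0 1]
T2·T1 = [1/2 3 0; 0 -3 0; 0 0 1]
T3·…·T1 = [6/13 21/13 0; -5/26 -51/13 0; 0 0 1]
T4·…·T1 = [-6/13 -21/13 0; -5/26 -51/13 0; 0 0 1]
T5·…·T1 = [-6/13 -21/13 -6; -5/26 -51/13 2; 0 0 1]
T6·…·T1 = [-6/13 -21/13 -8; -5/26 -51/13 3; 0 0 1]
det M = 3/2; M⁻¹ = [-34/13 14/13 -314/13; 5/39 -4/13 76/39; 0 0 1]
M⁻¹ · (-389/52, 419/104)ᵀ = (-1/4, -1/4)ᵀ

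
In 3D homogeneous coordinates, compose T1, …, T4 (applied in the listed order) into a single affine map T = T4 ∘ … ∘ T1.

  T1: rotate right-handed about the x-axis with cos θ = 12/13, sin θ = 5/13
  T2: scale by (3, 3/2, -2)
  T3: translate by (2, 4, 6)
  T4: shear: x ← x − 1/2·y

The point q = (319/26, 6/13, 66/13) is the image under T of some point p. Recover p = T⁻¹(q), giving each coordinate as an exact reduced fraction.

p = (7/2, -2, 4/3)

T1 = [1 0 0 0; 0 12/13 -5/13 0; 0 5/13 12/13 0; 0 0 0 1]
T2·T1 = [3 0 0 0; 0 18/13 -15/26 0; 0 -10/13 -24/13 0; 0 0 0 1]
T3·…·T1 = [3 0 0 2; 0 18/13 -15/26 4; 0 -10/13 -24/13 6; 0 0 0 1]
T4·…·T1 = [3 -9/13 15/52 0; 0 18/13 -15/26 4; 0 -10/13 -24/13 6; 0 0 0 1]
det M = -9; M⁻¹ = [1/3 1/6 0 -2/3; 0 8/13 -5/26 -17/13; 0 -10/39 -6/13 148/39; 0 0 0 1]
M⁻¹ · (319/26, 6/13, 66/13)ᵀ = (7/2, -2, 4/3)ᵀ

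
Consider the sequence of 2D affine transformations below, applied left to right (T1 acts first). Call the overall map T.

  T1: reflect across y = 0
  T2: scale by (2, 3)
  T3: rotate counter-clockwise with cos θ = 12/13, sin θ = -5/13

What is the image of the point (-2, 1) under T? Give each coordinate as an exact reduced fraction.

T(p) = (-63/13, -16/13)

T1 reflect across y = 0: (-2, 1) → (-2, -1)
T2 scale by (2, 3): (-2, -1) → (-4, -3)
T3 rotate counter-clockwise with cos θ = 12/13, sin θ = -5/13: (-4, -3) → (-63/13, -16/13)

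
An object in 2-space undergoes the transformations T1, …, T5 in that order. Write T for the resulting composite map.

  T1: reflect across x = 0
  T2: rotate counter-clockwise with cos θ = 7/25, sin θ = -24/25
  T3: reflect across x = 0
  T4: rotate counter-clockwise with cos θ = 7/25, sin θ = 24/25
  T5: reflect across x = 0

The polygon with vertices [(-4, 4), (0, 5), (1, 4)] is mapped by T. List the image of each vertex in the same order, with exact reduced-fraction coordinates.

T1 reflect across x = 0: (-4, 4) → (4, 4); (0, 5) → (0, 5); (1, 4) → (-1, 4)
T2 rotate counter-clockwise with cos θ = 7/25, sin θ = -24/25: (4, 4) → (124/25, -68/25); (0, 5) → (24/5, 7/5); (-1, 4) → (89/25, 52/25)
T3 reflect across x = 0: (124/25, -68/25) → (-124/25, -68/25); (24/5, 7/5) → (-24/5, 7/5); (89/25, 52/25) → (-89/25, 52/25)
T4 rotate counter-clockwise with cos θ = 7/25, sin θ = 24/25: (-124/25, -68/25) → (764/625, -3452/625); (-24/5, 7/5) → (-336/125, -527/125); (-89/25, 52/25) → (-1871/625, -1772/625)
T5 reflect across x = 0: (764/625, -3452/625) → (-764/625, -3452/625); (-336/125, -527/125) → (336/125, -527/125); (-1871/625, -1772/625) → (1871/625, -1772/625)

image vertices: (-764/625, -3452/625), (336/125, -527/125), (1871/625, -1772/625)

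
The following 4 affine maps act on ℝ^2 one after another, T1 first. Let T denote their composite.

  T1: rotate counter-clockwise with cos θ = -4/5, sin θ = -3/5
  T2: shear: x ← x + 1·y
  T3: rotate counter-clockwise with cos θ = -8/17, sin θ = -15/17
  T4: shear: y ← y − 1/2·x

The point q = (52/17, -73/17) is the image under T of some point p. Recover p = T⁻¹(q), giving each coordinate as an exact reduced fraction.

p = (0, -5)

T1 = [-4/5 3/5 0; -3/5 -4/5 0; 0 0 1]
T2·T1 = [-7/5 -1/5 0; -3/5 -4/5 0; 0 0 1]
T3·…·T1 = [11/85 -52/85 0; 129/85 47/85 0; 0 0 1]
T4·…·T1 = [11/85 -52/85 0; 247/170 73/85 0; 0 0 1]
det M = 1; M⁻¹ = [73/85 52/85 0; -247/170 11/85 0; 0 0 1]
M⁻¹ · (52/17, -73/17)ᵀ = (0, -5)ᵀ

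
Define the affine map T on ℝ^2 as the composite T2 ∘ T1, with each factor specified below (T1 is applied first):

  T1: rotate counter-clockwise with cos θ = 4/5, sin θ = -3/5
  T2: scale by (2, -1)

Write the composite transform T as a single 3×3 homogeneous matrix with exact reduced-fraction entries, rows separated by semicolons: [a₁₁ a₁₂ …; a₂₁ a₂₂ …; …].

T = [8/5 6/5 0; 3/5 -4/5 0; 0 0 1]

T1 = [4/5 3/5 0; -3/5 4/5 0; 0 0 1]
T2·T1 = [8/5 6/5 0; 3/5 -4/5 0; 0 0 1]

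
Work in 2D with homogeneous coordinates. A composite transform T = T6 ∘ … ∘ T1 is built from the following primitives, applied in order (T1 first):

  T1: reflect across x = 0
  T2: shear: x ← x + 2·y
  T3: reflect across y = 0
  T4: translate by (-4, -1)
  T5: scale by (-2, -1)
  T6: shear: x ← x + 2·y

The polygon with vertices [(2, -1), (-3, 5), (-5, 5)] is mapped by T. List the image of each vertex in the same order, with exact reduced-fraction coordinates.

T1 reflect across x = 0: (2, -1) → (-2, -1); (-3, 5) → (3, 5); (-5, 5) → (5, 5)
T2 shear: x ← x + 2·y: (-2, -1) → (-4, -1); (3, 5) → (13, 5); (5, 5) → (15, 5)
T3 reflect across y = 0: (-4, -1) → (-4, 1); (13, 5) → (13, -5); (15, 5) → (15, -5)
T4 translate by (-4, -1): (-4, 1) → (-8, 0); (13, -5) → (9, -6); (15, -5) → (11, -6)
T5 scale by (-2, -1): (-8, 0) → (16, 0); (9, -6) → (-18, 6); (11, -6) → (-22, 6)
T6 shear: x ← x + 2·y: (16, 0) → (16, 0); (-18, 6) → (-6, 6); (-22, 6) → (-10, 6)

image vertices: (16, 0), (-6, 6), (-10, 6)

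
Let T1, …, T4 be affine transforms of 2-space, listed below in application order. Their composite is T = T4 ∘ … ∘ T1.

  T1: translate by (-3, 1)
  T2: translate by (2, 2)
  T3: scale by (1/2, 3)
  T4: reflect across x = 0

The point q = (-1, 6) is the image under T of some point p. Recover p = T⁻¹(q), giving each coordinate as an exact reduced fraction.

p = (3, -1)

T1 = [1 0 -3; 0 1 1; 0 0 1]
T2·T1 = [1 0 -1; 0 1 3; 0 0 1]
T3·…·T1 = [1/2 0 -1/2; 0 3 9; 0 0 1]
T4·…·T1 = [-1/2 0 1/2; 0 3 9; 0 0 1]
det M = -3/2; M⁻¹ = [-2 0 1; 0 1/3 -3; 0 0 1]
M⁻¹ · (-1, 6)ᵀ = (3, -1)ᵀ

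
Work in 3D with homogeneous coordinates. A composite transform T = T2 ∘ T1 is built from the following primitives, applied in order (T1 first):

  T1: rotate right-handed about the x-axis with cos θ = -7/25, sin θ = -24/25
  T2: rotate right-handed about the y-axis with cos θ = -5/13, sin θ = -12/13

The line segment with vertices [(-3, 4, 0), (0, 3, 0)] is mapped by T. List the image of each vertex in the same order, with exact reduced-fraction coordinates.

T1 rotate right-handed about the x-axis with cos θ = -7/25, sin θ = -24/25: (-3, 4, 0) → (-3, -28/25, -96/25); (0, 3, 0) → (0, -21/25, -72/25)
T2 rotate right-handed about the y-axis with cos θ = -5/13, sin θ = -12/13: (-3, -28/25, -96/25) → (1527/325, -28/25, -84/65); (0, -21/25, -72/25) → (864/325, -21/25, 72/65)

image vertices: (1527/325, -28/25, -84/65), (864/325, -21/25, 72/65)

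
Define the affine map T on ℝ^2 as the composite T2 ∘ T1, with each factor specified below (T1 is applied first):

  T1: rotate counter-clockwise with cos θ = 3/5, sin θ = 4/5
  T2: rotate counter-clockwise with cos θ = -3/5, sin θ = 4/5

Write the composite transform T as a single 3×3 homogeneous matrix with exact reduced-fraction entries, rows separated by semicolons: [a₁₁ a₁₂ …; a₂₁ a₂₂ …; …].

T1 = [3/5 -4/5 0; 4/5 3/5 0; 0 0 1]
T2·T1 = [-1 0 0; 0 -1 0; 0 0 1]

T = [-1 0 0; 0 -1 0; 0 0 1]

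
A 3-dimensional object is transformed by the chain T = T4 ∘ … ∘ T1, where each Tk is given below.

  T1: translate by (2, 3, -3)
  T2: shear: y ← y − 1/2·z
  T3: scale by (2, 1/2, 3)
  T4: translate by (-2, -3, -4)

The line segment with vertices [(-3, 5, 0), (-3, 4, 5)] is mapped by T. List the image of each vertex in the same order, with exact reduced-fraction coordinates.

T1 translate by (2, 3, -3): (-3, 5, 0) → (-1, 8, -3); (-3, 4, 5) → (-1, 7, 2)
T2 shear: y ← y − 1/2·z: (-1, 8, -3) → (-1, 19/2, -3); (-1, 7, 2) → (-1, 6, 2)
T3 scale by (2, 1/2, 3): (-1, 19/2, -3) → (-2, 19/4, -9); (-1, 6, 2) → (-2, 3, 6)
T4 translate by (-2, -3, -4): (-2, 19/4, -9) → (-4, 7/4, -13); (-2, 3, 6) → (-4, 0, 2)

image vertices: (-4, 7/4, -13), (-4, 0, 2)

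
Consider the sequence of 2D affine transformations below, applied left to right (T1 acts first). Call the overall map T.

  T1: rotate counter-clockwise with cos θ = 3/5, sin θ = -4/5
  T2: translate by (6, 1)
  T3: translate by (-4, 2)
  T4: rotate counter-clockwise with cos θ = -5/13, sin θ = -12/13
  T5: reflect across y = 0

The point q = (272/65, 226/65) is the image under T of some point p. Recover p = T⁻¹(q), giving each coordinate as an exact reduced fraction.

T1 = [3/5 4/5 0; -4/5 3/5 0; 0 0 1]
T2·T1 = [3/5 4/5 6; -4/5 3/5 1; 0 0 1]
T3·…·T1 = [3/5 4/5 2; -4/5 3/5 3; 0 0 1]
T4·…·T1 = [-63/65 16/65 2; -16/65 -63/65 -3; 0 0 1]
T5·…·T1 = [-63/65 16/65 2; 16/65 63/65 3; 0 0 1]
det M = -1; M⁻¹ = [-63/65 16/65 6/5; 16/65 63/65 -17/5; 0 0 1]
M⁻¹ · (272/65, 226/65)ᵀ = (-2, 1)ᵀ

p = (-2, 1)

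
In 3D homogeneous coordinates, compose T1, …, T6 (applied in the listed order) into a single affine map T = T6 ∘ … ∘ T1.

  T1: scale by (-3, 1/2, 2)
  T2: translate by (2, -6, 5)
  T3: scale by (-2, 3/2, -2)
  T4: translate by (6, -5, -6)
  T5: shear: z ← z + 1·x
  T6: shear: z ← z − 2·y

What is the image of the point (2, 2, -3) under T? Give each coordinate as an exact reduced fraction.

T(p) = (14, -25/2, 35)

T1 scale by (-3, 1/2, 2): (2, 2, -3) → (-6, 1, -6)
T2 translate by (2, -6, 5): (-6, 1, -6) → (-4, -5, -1)
T3 scale by (-2, 3/2, -2): (-4, -5, -1) → (8, -15/2, 2)
T4 translate by (6, -5, -6): (8, -15/2, 2) → (14, -25/2, -4)
T5 shear: z ← z + 1·x: (14, -25/2, -4) → (14, -25/2, 10)
T6 shear: z ← z − 2·y: (14, -25/2, 10) → (14, -25/2, 35)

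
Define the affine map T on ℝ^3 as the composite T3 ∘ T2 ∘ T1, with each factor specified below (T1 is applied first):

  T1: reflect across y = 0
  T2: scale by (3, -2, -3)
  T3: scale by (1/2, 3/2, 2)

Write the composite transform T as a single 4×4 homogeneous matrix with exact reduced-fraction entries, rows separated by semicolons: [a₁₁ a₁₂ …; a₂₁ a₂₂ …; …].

T1 = [1 0 0 0; 0 -1 0 0; 0 0 1 0; 0 0 0 1]
T2·T1 = [3 0 0 0; 0 2 0 0; 0 0 -3 0; 0 0 0 1]
T3·…·T1 = [3/2 0 0 0; 0 3 0 0; 0 0 -6 0; 0 0 0 1]

T = [3/2 0 0 0; 0 3 0 0; 0 0 -6 0; 0 0 0 1]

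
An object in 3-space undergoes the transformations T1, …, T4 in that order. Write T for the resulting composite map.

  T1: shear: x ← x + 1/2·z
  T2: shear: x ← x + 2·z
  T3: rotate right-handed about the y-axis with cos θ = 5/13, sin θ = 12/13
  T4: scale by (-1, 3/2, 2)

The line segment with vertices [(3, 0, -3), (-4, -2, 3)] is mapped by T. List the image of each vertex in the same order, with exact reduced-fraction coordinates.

image vertices: (9/2, 0, 6), (-107/26, -3, -54/13)

T1 shear: x ← x + 1/2·z: (3, 0, -3) → (3/2, 0, -3); (-4, -2, 3) → (-5/2, -2, 3)
T2 shear: x ← x + 2·z: (3/2, 0, -3) → (-9/2, 0, -3); (-5/2, -2, 3) → (7/2, -2, 3)
T3 rotate right-handed about the y-axis with cos θ = 5/13, sin θ = 12/13: (-9/2, 0, -3) → (-9/2, 0, 3); (7/2, -2, 3) → (107/26, -2, -27/13)
T4 scale by (-1, 3/2, 2): (-9/2, 0, 3) → (9/2, 0, 6); (107/26, -2, -27/13) → (-107/26, -3, -54/13)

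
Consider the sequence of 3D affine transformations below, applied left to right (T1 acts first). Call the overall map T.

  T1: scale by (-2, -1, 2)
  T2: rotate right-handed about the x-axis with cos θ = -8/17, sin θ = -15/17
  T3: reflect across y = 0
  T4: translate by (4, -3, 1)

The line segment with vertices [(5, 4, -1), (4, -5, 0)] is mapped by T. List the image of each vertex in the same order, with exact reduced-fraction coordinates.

T1 scale by (-2, -1, 2): (5, 4, -1) → (-10, -4, -2); (4, -5, 0) → (-8, 5, 0)
T2 rotate right-handed about the x-axis with cos θ = -8/17, sin θ = -15/17: (-10, -4, -2) → (-10, 2/17, 76/17); (-8, 5, 0) → (-8, -40/17, -75/17)
T3 reflect across y = 0: (-10, 2/17, 76/17) → (-10, -2/17, 76/17); (-8, -40/17, -75/17) → (-8, 40/17, -75/17)
T4 translate by (4, -3, 1): (-10, -2/17, 76/17) → (-6, -53/17, 93/17); (-8, 40/17, -75/17) → (-4, -11/17, -58/17)

image vertices: (-6, -53/17, 93/17), (-4, -11/17, -58/17)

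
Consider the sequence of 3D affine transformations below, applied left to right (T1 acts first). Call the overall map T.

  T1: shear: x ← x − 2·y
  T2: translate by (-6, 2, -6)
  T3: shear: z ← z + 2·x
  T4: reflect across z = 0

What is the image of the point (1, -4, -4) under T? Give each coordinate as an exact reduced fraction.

T1 shear: x ← x − 2·y: (1, -4, -4) → (9, -4, -4)
T2 translate by (-6, 2, -6): (9, -4, -4) → (3, -2, -10)
T3 shear: z ← z + 2·x: (3, -2, -10) → (3, -2, -4)
T4 reflect across z = 0: (3, -2, -4) → (3, -2, 4)

T(p) = (3, -2, 4)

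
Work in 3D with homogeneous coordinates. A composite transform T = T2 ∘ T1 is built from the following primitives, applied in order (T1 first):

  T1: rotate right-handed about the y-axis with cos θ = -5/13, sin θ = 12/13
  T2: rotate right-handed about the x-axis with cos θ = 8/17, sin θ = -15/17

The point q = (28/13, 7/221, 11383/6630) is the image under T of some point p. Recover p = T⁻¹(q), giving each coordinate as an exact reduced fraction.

p = (-8/5, -3/2, 5/3)

T1 = [-5/13 0 12/13 0; 0 1 0 0; -12/13 0 -5/13 0; 0 0 0 1]
T2·T1 = [-5/13 0 12/13 0; -180/221 8/17 -75/221 0; -96/221 -15/17 -40/221 0; 0 0 0 1]
det M = 1; M⁻¹ = [-5/13 -180/221 -96/221 0; 0 8/17 -15/17 0; 12/13 -75/221 -40/221 0; 0 0 0 1]
M⁻¹ · (28/13, 7/221, 11383/6630)ᵀ = (-8/5, -3/2, 5/3)ᵀ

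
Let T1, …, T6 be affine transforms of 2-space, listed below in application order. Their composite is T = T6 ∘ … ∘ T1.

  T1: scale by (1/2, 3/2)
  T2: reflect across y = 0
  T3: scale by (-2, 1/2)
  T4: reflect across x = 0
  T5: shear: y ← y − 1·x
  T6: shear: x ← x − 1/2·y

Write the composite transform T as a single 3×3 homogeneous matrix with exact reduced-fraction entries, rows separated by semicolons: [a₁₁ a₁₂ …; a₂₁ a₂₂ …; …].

T1 = [1/2 0 0; 0 3/2 0; 0 0 1]
T2·T1 = [1/2 0 0; 0 -3/2 0; 0 0 1]
T3·…·T1 = [-1 0 0; 0 -3/4 0; 0 0 1]
T4·…·T1 = [1 0 0; 0 -3/4 0; 0 0 1]
T5·…·T1 = [1 0 0; -1 -3/4 0; 0 0 1]
T6·…·T1 = [3/2 3/8 0; -1 -3/4 0; 0 0 1]

T = [3/2 3/8 0; -1 -3/4 0; 0 0 1]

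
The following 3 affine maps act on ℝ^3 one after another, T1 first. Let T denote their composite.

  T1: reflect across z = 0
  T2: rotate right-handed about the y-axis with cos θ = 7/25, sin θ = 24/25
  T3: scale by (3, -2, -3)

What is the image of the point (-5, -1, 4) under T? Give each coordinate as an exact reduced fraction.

T1 reflect across z = 0: (-5, -1, 4) → (-5, -1, -4)
T2 rotate right-handed about the y-axis with cos θ = 7/25, sin θ = 24/25: (-5, -1, -4) → (-131/25, -1, 92/25)
T3 scale by (3, -2, -3): (-131/25, -1, 92/25) → (-393/25, 2, -276/25)

T(p) = (-393/25, 2, -276/25)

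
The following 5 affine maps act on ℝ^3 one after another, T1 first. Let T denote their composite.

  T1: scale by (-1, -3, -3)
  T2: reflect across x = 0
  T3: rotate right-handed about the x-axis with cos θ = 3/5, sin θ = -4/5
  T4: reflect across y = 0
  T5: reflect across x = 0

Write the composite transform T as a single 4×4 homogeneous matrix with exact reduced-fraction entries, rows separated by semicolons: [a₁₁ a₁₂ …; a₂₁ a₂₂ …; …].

T1 = [-1 0 0 0; 0 -3 0 0; 0 0 -3 0; 0 0 0 1]
T2·T1 = [1 0 0 0; 0 -3 0 0; 0 0 -3 0; 0 0 0 1]
T3·…·T1 = [1 0 0 0; 0 -9/5 -12/5 0; 0 12/5 -9/5 0; 0 0 0 1]
T4·…·T1 = [1 0 0 0; 0 9/5 12/5 0; 0 12/5 -9/5 0; 0 0 0 1]
T5·…·T1 = [-1 0 0 0; 0 9/5 12/5 0; 0 12/5 -9/5 0; 0 0 0 1]

T = [-1 0 0 0; 0 9/5 12/5 0; 0 12/5 -9/5 0; 0 0 0 1]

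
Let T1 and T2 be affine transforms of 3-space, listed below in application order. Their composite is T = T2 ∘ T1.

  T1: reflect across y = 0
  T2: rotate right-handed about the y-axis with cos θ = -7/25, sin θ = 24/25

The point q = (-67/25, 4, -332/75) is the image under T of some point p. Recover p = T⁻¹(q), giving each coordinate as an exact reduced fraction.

p = (5, -4, -4/3)

T1 = [1 0 0 0; 0 -1 0 0; 0 0 1 0; 0 0 0 1]
T2·T1 = [-7/25 0 24/25 0; 0 -1 0 0; -24/25 0 -7/25 0; 0 0 0 1]
det M = -1; M⁻¹ = [-7/25 0 -24/25 0; 0 -1 0 0; 24/25 0 -7/25 0; 0 0 0 1]
M⁻¹ · (-67/25, 4, -332/75)ᵀ = (5, -4, -4/3)ᵀ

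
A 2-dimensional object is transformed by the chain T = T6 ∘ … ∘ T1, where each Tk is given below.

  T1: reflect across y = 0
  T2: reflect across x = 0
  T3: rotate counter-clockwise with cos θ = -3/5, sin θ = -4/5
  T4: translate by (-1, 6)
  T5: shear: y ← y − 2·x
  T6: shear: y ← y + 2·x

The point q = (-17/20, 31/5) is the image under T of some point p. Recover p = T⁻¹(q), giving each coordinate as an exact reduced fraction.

p = (1/4, 0)

T1 = [1 0 0; 0 -1 0; 0 0 1]
T2·T1 = [-1 0 0; 0 -1 0; 0 0 1]
T3·…·T1 = [3/5 -4/5 0; 4/5 3/5 0; 0 0 1]
T4·…·T1 = [3/5 -4/5 -1; 4/5 3/5 6; 0 0 1]
T5·…·T1 = [3/5 -4/5 -1; -2/5 11/5 8; 0 0 1]
T6·…·T1 = [3/5 -4/5 -1; 4/5 3/5 6; 0 0 1]
det M = 1; M⁻¹ = [3/5 4/5 -21/5; -4/5 3/5 -22/5; 0 0 1]
M⁻¹ · (-17/20, 31/5)ᵀ = (1/4, 0)ᵀ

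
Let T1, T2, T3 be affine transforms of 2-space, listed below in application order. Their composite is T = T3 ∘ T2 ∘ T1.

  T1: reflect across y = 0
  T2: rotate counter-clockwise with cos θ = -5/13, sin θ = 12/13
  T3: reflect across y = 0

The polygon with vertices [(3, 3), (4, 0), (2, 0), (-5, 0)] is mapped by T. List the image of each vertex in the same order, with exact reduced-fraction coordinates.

T1 reflect across y = 0: (3, 3) → (3, -3); (4, 0) → (4, 0); (2, 0) → (2, 0); (-5, 0) → (-5, 0)
T2 rotate counter-clockwise with cos θ = -5/13, sin θ = 12/13: (3, -3) → (21/13, 51/13); (4, 0) → (-20/13, 48/13); (2, 0) → (-10/13, 24/13); (-5, 0) → (25/13, -60/13)
T3 reflect across y = 0: (21/13, 51/13) → (21/13, -51/13); (-20/13, 48/13) → (-20/13, -48/13); (-10/13, 24/13) → (-10/13, -24/13); (25/13, -60/13) → (25/13, 60/13)

image vertices: (21/13, -51/13), (-20/13, -48/13), (-10/13, -24/13), (25/13, 60/13)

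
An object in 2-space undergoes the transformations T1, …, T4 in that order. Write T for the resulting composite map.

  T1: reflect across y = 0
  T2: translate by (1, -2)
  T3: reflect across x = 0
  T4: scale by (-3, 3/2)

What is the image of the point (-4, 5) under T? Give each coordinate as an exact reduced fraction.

T1 reflect across y = 0: (-4, 5) → (-4, -5)
T2 translate by (1, -2): (-4, -5) → (-3, -7)
T3 reflect across x = 0: (-3, -7) → (3, -7)
T4 scale by (-3, 3/2): (3, -7) → (-9, -21/2)

T(p) = (-9, -21/2)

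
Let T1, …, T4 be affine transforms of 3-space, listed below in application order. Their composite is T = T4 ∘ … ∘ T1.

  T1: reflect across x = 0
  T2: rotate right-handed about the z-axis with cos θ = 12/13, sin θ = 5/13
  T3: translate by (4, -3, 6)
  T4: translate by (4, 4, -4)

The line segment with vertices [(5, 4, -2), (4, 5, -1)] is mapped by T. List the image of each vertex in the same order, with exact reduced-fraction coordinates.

image vertices: (24/13, 36/13, 0), (31/13, 53/13, 1)

T1 reflect across x = 0: (5, 4, -2) → (-5, 4, -2); (4, 5, -1) → (-4, 5, -1)
T2 rotate right-handed about the z-axis with cos θ = 12/13, sin θ = 5/13: (-5, 4, -2) → (-80/13, 23/13, -2); (-4, 5, -1) → (-73/13, 40/13, -1)
T3 translate by (4, -3, 6): (-80/13, 23/13, -2) → (-28/13, -16/13, 4); (-73/13, 40/13, -1) → (-21/13, 1/13, 5)
T4 translate by (4, 4, -4): (-28/13, -16/13, 4) → (24/13, 36/13, 0); (-21/13, 1/13, 5) → (31/13, 53/13, 1)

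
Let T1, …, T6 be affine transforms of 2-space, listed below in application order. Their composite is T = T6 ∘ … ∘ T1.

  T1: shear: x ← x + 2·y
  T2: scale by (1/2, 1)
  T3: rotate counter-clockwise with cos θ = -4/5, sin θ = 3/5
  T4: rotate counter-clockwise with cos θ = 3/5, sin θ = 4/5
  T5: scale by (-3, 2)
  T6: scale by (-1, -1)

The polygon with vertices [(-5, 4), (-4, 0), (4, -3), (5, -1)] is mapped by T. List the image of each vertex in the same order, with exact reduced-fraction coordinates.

T1 shear: x ← x + 2·y: (-5, 4) → (3, 4); (-4, 0) → (-4, 0); (4, -3) → (-2, -3); (5, -1) → (3, -1)
T2 scale by (1/2, 1): (3, 4) → (3/2, 4); (-4, 0) → (-2, 0); (-2, -3) → (-1, -3); (3, -1) → (3/2, -1)
T3 rotate counter-clockwise with cos θ = -4/5, sin θ = 3/5: (3/2, 4) → (-18/5, -23/10); (-2, 0) → (8/5, -6/5); (-1, -3) → (13/5, 9/5); (3/2, -1) → (-3/5, 17/10)
T4 rotate counter-clockwise with cos θ = 3/5, sin θ = 4/5: (-18/5, -23/10) → (-8/25, -213/50); (8/5, -6/5) → (48/25, 14/25); (13/5, 9/5) → (3/25, 79/25); (-3/5, 17/10) → (-43/25, 27/50)
T5 scale by (-3, 2): (-8/25, -213/50) → (24/25, -213/25); (48/25, 14/25) → (-144/25, 28/25); (3/25, 79/25) → (-9/25, 158/25); (-43/25, 27/50) → (129/25, 27/25)
T6 scale by (-1, -1): (24/25, -213/25) → (-24/25, 213/25); (-144/25, 28/25) → (144/25, -28/25); (-9/25, 158/25) → (9/25, -158/25); (129/25, 27/25) → (-129/25, -27/25)

image vertices: (-24/25, 213/25), (144/25, -28/25), (9/25, -158/25), (-129/25, -27/25)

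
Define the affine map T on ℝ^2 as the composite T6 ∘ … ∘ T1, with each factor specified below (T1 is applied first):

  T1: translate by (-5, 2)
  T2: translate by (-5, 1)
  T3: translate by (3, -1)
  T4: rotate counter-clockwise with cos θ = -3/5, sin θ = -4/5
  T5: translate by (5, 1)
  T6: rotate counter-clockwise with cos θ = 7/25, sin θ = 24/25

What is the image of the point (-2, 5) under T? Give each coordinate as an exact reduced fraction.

T(p) = (16/25, 412/25)

T1 translate by (-5, 2): (-2, 5) → (-7, 7)
T2 translate by (-5, 1): (-7, 7) → (-12, 8)
T3 translate by (3, -1): (-12, 8) → (-9, 7)
T4 rotate counter-clockwise with cos θ = -3/5, sin θ = -4/5: (-9, 7) → (11, 3)
T5 translate by (5, 1): (11, 3) → (16, 4)
T6 rotate counter-clockwise with cos θ = 7/25, sin θ = 24/25: (16, 4) → (16/25, 412/25)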